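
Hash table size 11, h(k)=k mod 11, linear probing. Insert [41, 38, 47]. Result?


Insertions: 41->slot 8; 38->slot 5; 47->slot 3
Table: [None, None, None, 47, None, 38, None, None, 41, None, None]


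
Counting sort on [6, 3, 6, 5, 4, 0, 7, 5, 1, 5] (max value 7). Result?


Count array: [1, 1, 0, 1, 1, 3, 2, 1]
Reconstruct: [0, 1, 3, 4, 5, 5, 5, 6, 6, 7]


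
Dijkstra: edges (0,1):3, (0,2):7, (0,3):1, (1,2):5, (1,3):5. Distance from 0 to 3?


Dijkstra from 0:
Distances: {0: 0, 1: 3, 2: 7, 3: 1}
Shortest distance to 3 = 1, path = [0, 3]


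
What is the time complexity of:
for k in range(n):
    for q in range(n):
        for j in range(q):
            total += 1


Per nesting level: O(n) * O(n) * O(n) [triangular over q] = O(n^3)
Complexity: O(n^3)


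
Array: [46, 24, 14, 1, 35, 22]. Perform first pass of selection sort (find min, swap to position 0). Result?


After one pass: [1, 24, 14, 46, 35, 22]


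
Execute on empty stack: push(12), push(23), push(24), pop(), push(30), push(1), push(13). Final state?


push(12) -> [12]
push(23) -> [12, 23]
push(24) -> [12, 23, 24]
pop() returns 24 -> [12, 23]
push(30) -> [12, 23, 30]
push(1) -> [12, 23, 30, 1]
push(13) -> [12, 23, 30, 1, 13]
Final stack (bottom to top): [12, 23, 30, 1, 13]


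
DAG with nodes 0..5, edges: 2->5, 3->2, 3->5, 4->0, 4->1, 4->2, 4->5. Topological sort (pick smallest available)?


Kahn's algorithm, process smallest node first
Order: [3, 4, 0, 1, 2, 5]


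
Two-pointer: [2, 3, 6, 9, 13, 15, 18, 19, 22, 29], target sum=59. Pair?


Two pointers: lo=0, hi=9
No pair sums to 59


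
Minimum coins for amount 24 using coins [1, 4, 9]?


dp[0]=0; dp[i]=1+min(dp[i-c] for c in coins)
...dp[19]=3, dp[20]=4, dp[21]=4, dp[22]=3, dp[23]=4, dp[24]=5
Minimum coins for 24 = 5


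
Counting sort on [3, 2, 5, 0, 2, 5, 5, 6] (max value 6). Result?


Count array: [1, 0, 2, 1, 0, 3, 1]
Reconstruct: [0, 2, 2, 3, 5, 5, 5, 6]


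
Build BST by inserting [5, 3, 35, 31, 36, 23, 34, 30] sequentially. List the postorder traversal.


Root = 5; build tree by BST insertion.
Postorder traversal: [3, 30, 23, 34, 31, 36, 35, 5]


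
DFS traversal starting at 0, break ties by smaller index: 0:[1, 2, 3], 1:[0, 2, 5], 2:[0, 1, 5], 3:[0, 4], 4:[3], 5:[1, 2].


DFS stack-based: start with [0]
Visit order: [0, 1, 2, 5, 3, 4]


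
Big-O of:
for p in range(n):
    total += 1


Per nesting level: O(n) = O(n)
Complexity: O(n)


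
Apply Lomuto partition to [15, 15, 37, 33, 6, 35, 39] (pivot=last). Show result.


Elements <= 39 go left of pivot.
Result: [15, 15, 37, 33, 6, 35, 39], pivot at index 6


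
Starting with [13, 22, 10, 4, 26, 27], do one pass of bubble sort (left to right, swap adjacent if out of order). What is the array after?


After one pass: [13, 10, 4, 22, 26, 27]


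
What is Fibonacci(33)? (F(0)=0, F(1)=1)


F(n)=F(n-1)+F(n-2)
...F(31)=1346269, F(32)=2178309, F(33)=3524578


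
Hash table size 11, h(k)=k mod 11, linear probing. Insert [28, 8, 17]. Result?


Insertions: 28->slot 6; 8->slot 8; 17->slot 7
Table: [None, None, None, None, None, None, 28, 17, 8, None, None]


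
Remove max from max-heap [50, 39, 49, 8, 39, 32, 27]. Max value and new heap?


Max = 50
Replace root with last, heapify down
Resulting heap: [49, 39, 32, 8, 39, 27]


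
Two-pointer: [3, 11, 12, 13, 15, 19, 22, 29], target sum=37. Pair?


Two pointers: lo=0, hi=7
Found pair: (15, 22) summing to 37


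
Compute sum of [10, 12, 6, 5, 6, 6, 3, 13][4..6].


Prefix sums: [0, 10, 22, 28, 33, 39, 45, 48, 61]
Sum[4..6] = prefix[7] - prefix[4] = 48 - 33 = 15


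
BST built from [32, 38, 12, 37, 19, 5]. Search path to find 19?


BST root = 32
Search for 19: compare at each node
Path: [32, 12, 19]


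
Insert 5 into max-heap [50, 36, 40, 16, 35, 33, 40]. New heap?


Append 5: [50, 36, 40, 16, 35, 33, 40, 5]
Bubble up: no swaps needed
Result: [50, 36, 40, 16, 35, 33, 40, 5]


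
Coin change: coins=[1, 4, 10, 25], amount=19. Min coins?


dp[0]=0; dp[i]=1+min(dp[i-c] for c in coins)
...dp[14]=2, dp[15]=3, dp[16]=4, dp[17]=5, dp[18]=3, dp[19]=4
Minimum coins for 19 = 4


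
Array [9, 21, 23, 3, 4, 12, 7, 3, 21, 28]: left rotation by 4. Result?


Left rotate by 4: [4, 12, 7, 3, 21, 28, 9, 21, 23, 3]


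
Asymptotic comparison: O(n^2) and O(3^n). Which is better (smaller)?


quadratic grows slower than exponential (base 3)
O(n^2) is asymptotically smaller; O(3^n) grows faster


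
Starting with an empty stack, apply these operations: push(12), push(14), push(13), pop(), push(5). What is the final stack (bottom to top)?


push(12) -> [12]
push(14) -> [12, 14]
push(13) -> [12, 14, 13]
pop() returns 13 -> [12, 14]
push(5) -> [12, 14, 5]
Final stack (bottom to top): [12, 14, 5]


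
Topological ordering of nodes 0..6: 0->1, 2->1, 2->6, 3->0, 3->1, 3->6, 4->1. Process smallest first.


Kahn's algorithm, process smallest node first
Order: [2, 3, 0, 4, 1, 5, 6]


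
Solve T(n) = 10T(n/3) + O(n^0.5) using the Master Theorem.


a=10, b=3, c=0.5. log_3(10)=2.096 > c=0.5. Case 1: O(n^log_b(a)) = O(n^2.096)
Complexity: O(n^2.096)


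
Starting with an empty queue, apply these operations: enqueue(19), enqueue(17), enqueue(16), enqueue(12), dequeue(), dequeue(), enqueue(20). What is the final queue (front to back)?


enqueue(19) -> [19]
enqueue(17) -> [19, 17]
enqueue(16) -> [19, 17, 16]
enqueue(12) -> [19, 17, 16, 12]
dequeue() returns 19 -> [17, 16, 12]
dequeue() returns 17 -> [16, 12]
enqueue(20) -> [16, 12, 20]
Final queue (front to back): [16, 12, 20]


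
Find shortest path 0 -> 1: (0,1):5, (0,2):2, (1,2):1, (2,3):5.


Dijkstra from 0:
Distances: {0: 0, 1: 3, 2: 2, 3: 7}
Shortest distance to 1 = 3, path = [0, 2, 1]


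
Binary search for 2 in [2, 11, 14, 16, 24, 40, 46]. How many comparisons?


Search for 2:
[0,6] mid=3 arr[3]=16
[0,2] mid=1 arr[1]=11
[0,0] mid=0 arr[0]=2
Total: 3 comparisons


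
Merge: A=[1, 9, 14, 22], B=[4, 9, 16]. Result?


Compare heads, take smaller each step.
Merged: [1, 4, 9, 9, 14, 16, 22]


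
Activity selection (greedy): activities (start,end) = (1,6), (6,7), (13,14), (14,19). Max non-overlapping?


Greedy: pick earliest-ending, then skip overlaps.
Selected (4 activities): [(1, 6), (6, 7), (13, 14), (14, 19)]


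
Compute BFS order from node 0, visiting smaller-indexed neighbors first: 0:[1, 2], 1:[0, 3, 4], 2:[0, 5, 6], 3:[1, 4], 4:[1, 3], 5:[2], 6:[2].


BFS queue: start with [0]
Visit order: [0, 1, 2, 3, 4, 5, 6]


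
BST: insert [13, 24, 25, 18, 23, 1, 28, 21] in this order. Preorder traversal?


Root = 13; build tree by BST insertion.
Preorder traversal: [13, 1, 24, 18, 23, 21, 25, 28]


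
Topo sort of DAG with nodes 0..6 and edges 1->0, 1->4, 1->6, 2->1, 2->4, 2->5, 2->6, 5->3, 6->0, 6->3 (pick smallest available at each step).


Kahn's algorithm, process smallest node first
Order: [2, 1, 4, 5, 6, 0, 3]


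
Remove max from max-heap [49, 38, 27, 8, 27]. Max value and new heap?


Max = 49
Replace root with last, heapify down
Resulting heap: [38, 27, 27, 8]


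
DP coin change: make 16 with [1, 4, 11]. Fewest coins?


dp[0]=0; dp[i]=1+min(dp[i-c] for c in coins)
...dp[11]=1, dp[12]=2, dp[13]=3, dp[14]=4, dp[15]=2, dp[16]=3
Minimum coins for 16 = 3


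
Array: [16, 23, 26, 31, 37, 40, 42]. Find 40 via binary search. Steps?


Search for 40:
[0,6] mid=3 arr[3]=31
[4,6] mid=5 arr[5]=40
Total: 2 comparisons


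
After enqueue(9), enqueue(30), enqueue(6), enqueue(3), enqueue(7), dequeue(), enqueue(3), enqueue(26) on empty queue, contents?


enqueue(9) -> [9]
enqueue(30) -> [9, 30]
enqueue(6) -> [9, 30, 6]
enqueue(3) -> [9, 30, 6, 3]
enqueue(7) -> [9, 30, 6, 3, 7]
dequeue() returns 9 -> [30, 6, 3, 7]
enqueue(3) -> [30, 6, 3, 7, 3]
enqueue(26) -> [30, 6, 3, 7, 3, 26]
Final queue (front to back): [30, 6, 3, 7, 3, 26]


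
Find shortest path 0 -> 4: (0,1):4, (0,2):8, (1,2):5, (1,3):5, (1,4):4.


Dijkstra from 0:
Distances: {0: 0, 1: 4, 2: 8, 3: 9, 4: 8}
Shortest distance to 4 = 8, path = [0, 1, 4]


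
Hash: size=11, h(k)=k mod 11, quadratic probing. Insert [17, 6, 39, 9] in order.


Insertions: 17->slot 6; 6->slot 7; 39->slot 10; 9->slot 9
Table: [None, None, None, None, None, None, 17, 6, None, 9, 39]


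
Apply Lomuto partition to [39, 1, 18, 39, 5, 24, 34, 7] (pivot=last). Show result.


Elements <= 7 go left of pivot.
Result: [1, 5, 7, 39, 39, 24, 34, 18], pivot at index 2


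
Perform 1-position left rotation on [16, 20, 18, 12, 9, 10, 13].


Left rotate by 1: [20, 18, 12, 9, 10, 13, 16]


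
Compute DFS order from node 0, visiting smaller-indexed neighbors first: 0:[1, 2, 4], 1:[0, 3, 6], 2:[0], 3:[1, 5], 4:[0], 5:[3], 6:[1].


DFS stack-based: start with [0]
Visit order: [0, 1, 3, 5, 6, 2, 4]


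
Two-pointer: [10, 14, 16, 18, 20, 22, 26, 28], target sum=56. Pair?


Two pointers: lo=0, hi=7
No pair sums to 56


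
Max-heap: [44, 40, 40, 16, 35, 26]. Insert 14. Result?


Append 14: [44, 40, 40, 16, 35, 26, 14]
Bubble up: no swaps needed
Result: [44, 40, 40, 16, 35, 26, 14]


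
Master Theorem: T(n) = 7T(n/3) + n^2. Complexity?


a=7, b=3, c=2. log_3(7)=1.771 < c=2. Case 3: O(n^c) = O(n^2)
Complexity: O(n^2)


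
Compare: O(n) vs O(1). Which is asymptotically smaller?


constant grows slower than linear
O(1) is asymptotically smaller; O(n) grows faster


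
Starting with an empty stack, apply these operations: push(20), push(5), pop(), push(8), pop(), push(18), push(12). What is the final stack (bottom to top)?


push(20) -> [20]
push(5) -> [20, 5]
pop() returns 5 -> [20]
push(8) -> [20, 8]
pop() returns 8 -> [20]
push(18) -> [20, 18]
push(12) -> [20, 18, 12]
Final stack (bottom to top): [20, 18, 12]


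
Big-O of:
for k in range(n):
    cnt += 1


Per nesting level: O(n) = O(n)
Complexity: O(n)


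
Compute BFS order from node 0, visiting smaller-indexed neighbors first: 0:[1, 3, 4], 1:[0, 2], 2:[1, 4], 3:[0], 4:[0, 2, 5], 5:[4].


BFS queue: start with [0]
Visit order: [0, 1, 3, 4, 2, 5]


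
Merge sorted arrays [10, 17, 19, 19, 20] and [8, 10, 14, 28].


Compare heads, take smaller each step.
Merged: [8, 10, 10, 14, 17, 19, 19, 20, 28]


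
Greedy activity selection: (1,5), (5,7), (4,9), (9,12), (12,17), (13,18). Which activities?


Greedy: pick earliest-ending, then skip overlaps.
Selected (4 activities): [(1, 5), (5, 7), (9, 12), (12, 17)]


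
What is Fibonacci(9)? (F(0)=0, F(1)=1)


F(n)=F(n-1)+F(n-2)
...F(7)=13, F(8)=21, F(9)=34


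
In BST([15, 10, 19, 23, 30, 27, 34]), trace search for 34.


BST root = 15
Search for 34: compare at each node
Path: [15, 19, 23, 30, 34]


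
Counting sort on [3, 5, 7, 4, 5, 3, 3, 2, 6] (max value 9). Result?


Count array: [0, 0, 1, 3, 1, 2, 1, 1, 0, 0]
Reconstruct: [2, 3, 3, 3, 4, 5, 5, 6, 7]


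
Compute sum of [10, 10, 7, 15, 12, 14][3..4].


Prefix sums: [0, 10, 20, 27, 42, 54, 68]
Sum[3..4] = prefix[5] - prefix[3] = 54 - 27 = 27


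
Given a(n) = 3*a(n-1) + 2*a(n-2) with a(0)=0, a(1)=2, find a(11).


Build bottom-up:
...a(9)=44726, a(10)=159294, a(11)=3*159294+2*44726=567334


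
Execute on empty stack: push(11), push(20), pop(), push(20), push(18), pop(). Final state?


push(11) -> [11]
push(20) -> [11, 20]
pop() returns 20 -> [11]
push(20) -> [11, 20]
push(18) -> [11, 20, 18]
pop() returns 18 -> [11, 20]
Final stack (bottom to top): [11, 20]


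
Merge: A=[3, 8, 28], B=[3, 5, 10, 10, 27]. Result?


Compare heads, take smaller each step.
Merged: [3, 3, 5, 8, 10, 10, 27, 28]


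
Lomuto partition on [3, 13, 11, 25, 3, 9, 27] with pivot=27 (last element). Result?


Elements <= 27 go left of pivot.
Result: [3, 13, 11, 25, 3, 9, 27], pivot at index 6


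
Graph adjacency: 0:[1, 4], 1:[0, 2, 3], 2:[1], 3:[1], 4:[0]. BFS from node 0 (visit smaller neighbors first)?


BFS queue: start with [0]
Visit order: [0, 1, 4, 2, 3]


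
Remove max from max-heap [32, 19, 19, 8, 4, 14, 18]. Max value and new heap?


Max = 32
Replace root with last, heapify down
Resulting heap: [19, 18, 19, 8, 4, 14]


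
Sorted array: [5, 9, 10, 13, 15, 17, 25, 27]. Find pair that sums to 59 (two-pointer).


Two pointers: lo=0, hi=7
No pair sums to 59


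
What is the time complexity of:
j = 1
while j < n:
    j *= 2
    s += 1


Per nesting level: O(log n) = O(log n)
Complexity: O(log n)


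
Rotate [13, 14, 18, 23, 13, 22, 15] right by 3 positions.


Right rotate by 3: [13, 22, 15, 13, 14, 18, 23]


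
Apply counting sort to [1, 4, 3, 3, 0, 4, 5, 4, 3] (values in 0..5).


Count array: [1, 1, 0, 3, 3, 1]
Reconstruct: [0, 1, 3, 3, 3, 4, 4, 4, 5]


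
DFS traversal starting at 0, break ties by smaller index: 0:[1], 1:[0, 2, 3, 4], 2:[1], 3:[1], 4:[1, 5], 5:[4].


DFS stack-based: start with [0]
Visit order: [0, 1, 2, 3, 4, 5]


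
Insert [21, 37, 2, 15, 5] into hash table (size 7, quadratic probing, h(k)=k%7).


Insertions: 21->slot 0; 37->slot 2; 2->slot 3; 15->slot 1; 5->slot 5
Table: [21, 15, 37, 2, None, 5, None]


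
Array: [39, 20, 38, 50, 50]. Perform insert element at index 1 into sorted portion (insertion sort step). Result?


After one pass: [20, 39, 38, 50, 50]


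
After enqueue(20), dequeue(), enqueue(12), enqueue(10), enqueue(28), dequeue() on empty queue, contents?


enqueue(20) -> [20]
dequeue() returns 20 -> []
enqueue(12) -> [12]
enqueue(10) -> [12, 10]
enqueue(28) -> [12, 10, 28]
dequeue() returns 12 -> [10, 28]
Final queue (front to back): [10, 28]


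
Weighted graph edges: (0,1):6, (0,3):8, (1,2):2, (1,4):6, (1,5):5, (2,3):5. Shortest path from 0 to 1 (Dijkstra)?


Dijkstra from 0:
Distances: {0: 0, 1: 6, 2: 8, 3: 8, 4: 12, 5: 11}
Shortest distance to 1 = 6, path = [0, 1]


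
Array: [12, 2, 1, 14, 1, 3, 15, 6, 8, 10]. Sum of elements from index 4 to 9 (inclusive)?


Prefix sums: [0, 12, 14, 15, 29, 30, 33, 48, 54, 62, 72]
Sum[4..9] = prefix[10] - prefix[4] = 72 - 29 = 43


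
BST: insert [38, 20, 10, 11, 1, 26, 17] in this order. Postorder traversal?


Root = 38; build tree by BST insertion.
Postorder traversal: [1, 17, 11, 10, 26, 20, 38]


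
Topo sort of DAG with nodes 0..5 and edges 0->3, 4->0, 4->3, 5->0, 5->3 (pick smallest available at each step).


Kahn's algorithm, process smallest node first
Order: [1, 2, 4, 5, 0, 3]


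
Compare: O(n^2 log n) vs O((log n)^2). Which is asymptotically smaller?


polylogarithmic grows slower than n^2 log n
O((log n)^2) is asymptotically smaller; O(n^2 log n) grows faster


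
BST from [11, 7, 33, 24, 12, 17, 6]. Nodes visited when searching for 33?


BST root = 11
Search for 33: compare at each node
Path: [11, 33]


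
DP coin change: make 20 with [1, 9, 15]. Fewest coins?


dp[0]=0; dp[i]=1+min(dp[i-c] for c in coins)
...dp[15]=1, dp[16]=2, dp[17]=3, dp[18]=2, dp[19]=3, dp[20]=4
Minimum coins for 20 = 4


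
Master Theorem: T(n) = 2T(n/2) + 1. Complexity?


a=2, b=2, c=0. log_2(2)=1 > c=0. Case 1: O(n^log_b(a)) = O(n)
Complexity: O(n)


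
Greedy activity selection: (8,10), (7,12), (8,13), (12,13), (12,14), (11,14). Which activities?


Greedy: pick earliest-ending, then skip overlaps.
Selected (2 activities): [(8, 10), (12, 13)]


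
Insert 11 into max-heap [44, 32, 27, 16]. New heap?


Append 11: [44, 32, 27, 16, 11]
Bubble up: no swaps needed
Result: [44, 32, 27, 16, 11]


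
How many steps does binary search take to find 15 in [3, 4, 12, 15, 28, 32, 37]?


Search for 15:
[0,6] mid=3 arr[3]=15
Total: 1 comparisons


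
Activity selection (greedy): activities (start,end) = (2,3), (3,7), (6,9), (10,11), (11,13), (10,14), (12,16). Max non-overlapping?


Greedy: pick earliest-ending, then skip overlaps.
Selected (4 activities): [(2, 3), (3, 7), (10, 11), (11, 13)]


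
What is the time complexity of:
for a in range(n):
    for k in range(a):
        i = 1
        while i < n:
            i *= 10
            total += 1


Per nesting level: O(n) * O(n) [triangular over a] * O(log n) = O(n^2 log n)
Complexity: O(n^2 log n)


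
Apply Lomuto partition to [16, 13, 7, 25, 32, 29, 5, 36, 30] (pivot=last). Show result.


Elements <= 30 go left of pivot.
Result: [16, 13, 7, 25, 29, 5, 30, 36, 32], pivot at index 6


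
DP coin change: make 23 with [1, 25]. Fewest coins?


dp[0]=0; dp[i]=1+min(dp[i-c] for c in coins)
...dp[18]=18, dp[19]=19, dp[20]=20, dp[21]=21, dp[22]=22, dp[23]=23
Minimum coins for 23 = 23


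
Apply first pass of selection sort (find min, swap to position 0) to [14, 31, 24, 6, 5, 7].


After one pass: [5, 31, 24, 6, 14, 7]


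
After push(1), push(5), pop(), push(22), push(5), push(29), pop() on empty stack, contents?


push(1) -> [1]
push(5) -> [1, 5]
pop() returns 5 -> [1]
push(22) -> [1, 22]
push(5) -> [1, 22, 5]
push(29) -> [1, 22, 5, 29]
pop() returns 29 -> [1, 22, 5]
Final stack (bottom to top): [1, 22, 5]


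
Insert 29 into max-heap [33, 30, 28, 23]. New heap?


Append 29: [33, 30, 28, 23, 29]
Bubble up: no swaps needed
Result: [33, 30, 28, 23, 29]


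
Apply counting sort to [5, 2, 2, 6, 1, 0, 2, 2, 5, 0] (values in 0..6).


Count array: [2, 1, 4, 0, 0, 2, 1]
Reconstruct: [0, 0, 1, 2, 2, 2, 2, 5, 5, 6]


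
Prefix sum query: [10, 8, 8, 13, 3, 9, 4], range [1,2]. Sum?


Prefix sums: [0, 10, 18, 26, 39, 42, 51, 55]
Sum[1..2] = prefix[3] - prefix[1] = 26 - 10 = 16


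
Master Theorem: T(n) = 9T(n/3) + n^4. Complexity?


a=9, b=3, c=4. log_3(9)=2 < c=4. Case 3: O(n^c) = O(n^4)
Complexity: O(n^4)


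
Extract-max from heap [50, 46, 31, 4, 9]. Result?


Max = 50
Replace root with last, heapify down
Resulting heap: [46, 9, 31, 4]


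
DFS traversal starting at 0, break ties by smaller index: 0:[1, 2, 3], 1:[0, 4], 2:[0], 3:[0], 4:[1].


DFS stack-based: start with [0]
Visit order: [0, 1, 4, 2, 3]


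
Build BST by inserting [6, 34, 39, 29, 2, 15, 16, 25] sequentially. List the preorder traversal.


Root = 6; build tree by BST insertion.
Preorder traversal: [6, 2, 34, 29, 15, 16, 25, 39]


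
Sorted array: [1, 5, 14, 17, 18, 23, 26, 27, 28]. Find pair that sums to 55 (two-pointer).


Two pointers: lo=0, hi=8
Found pair: (27, 28) summing to 55


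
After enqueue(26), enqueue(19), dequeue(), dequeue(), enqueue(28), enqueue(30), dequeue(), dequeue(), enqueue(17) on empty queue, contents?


enqueue(26) -> [26]
enqueue(19) -> [26, 19]
dequeue() returns 26 -> [19]
dequeue() returns 19 -> []
enqueue(28) -> [28]
enqueue(30) -> [28, 30]
dequeue() returns 28 -> [30]
dequeue() returns 30 -> []
enqueue(17) -> [17]
Final queue (front to back): [17]


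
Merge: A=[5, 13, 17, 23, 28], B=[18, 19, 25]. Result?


Compare heads, take smaller each step.
Merged: [5, 13, 17, 18, 19, 23, 25, 28]


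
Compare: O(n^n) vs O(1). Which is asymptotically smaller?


constant grows slower than n^n
O(1) is asymptotically smaller; O(n^n) grows faster


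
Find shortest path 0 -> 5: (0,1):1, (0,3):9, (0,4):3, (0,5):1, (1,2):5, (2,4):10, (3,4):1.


Dijkstra from 0:
Distances: {0: 0, 1: 1, 2: 6, 3: 4, 4: 3, 5: 1}
Shortest distance to 5 = 1, path = [0, 5]


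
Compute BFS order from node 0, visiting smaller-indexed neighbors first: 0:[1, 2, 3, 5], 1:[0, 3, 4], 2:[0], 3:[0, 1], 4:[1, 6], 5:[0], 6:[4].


BFS queue: start with [0]
Visit order: [0, 1, 2, 3, 5, 4, 6]


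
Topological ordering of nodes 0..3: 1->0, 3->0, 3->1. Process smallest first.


Kahn's algorithm, process smallest node first
Order: [2, 3, 1, 0]


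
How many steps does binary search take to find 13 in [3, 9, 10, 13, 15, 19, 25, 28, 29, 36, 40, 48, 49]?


Search for 13:
[0,12] mid=6 arr[6]=25
[0,5] mid=2 arr[2]=10
[3,5] mid=4 arr[4]=15
[3,3] mid=3 arr[3]=13
Total: 4 comparisons


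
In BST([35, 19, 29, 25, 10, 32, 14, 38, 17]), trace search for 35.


BST root = 35
Search for 35: compare at each node
Path: [35]


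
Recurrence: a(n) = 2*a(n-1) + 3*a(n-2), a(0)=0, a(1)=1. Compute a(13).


Build bottom-up:
...a(11)=44287, a(12)=132860, a(13)=2*132860+3*44287=398581


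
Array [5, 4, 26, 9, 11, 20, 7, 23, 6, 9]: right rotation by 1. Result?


Right rotate by 1: [9, 5, 4, 26, 9, 11, 20, 7, 23, 6]


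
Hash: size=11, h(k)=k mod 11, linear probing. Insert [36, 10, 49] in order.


Insertions: 36->slot 3; 10->slot 10; 49->slot 5
Table: [None, None, None, 36, None, 49, None, None, None, None, 10]


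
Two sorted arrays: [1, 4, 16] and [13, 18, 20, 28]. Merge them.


Compare heads, take smaller each step.
Merged: [1, 4, 13, 16, 18, 20, 28]


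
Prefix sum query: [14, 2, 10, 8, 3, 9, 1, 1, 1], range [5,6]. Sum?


Prefix sums: [0, 14, 16, 26, 34, 37, 46, 47, 48, 49]
Sum[5..6] = prefix[7] - prefix[5] = 47 - 37 = 10


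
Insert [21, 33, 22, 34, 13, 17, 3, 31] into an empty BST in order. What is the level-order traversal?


Root = 21; build tree by BST insertion.
Level-Order traversal: [21, 13, 33, 3, 17, 22, 34, 31]


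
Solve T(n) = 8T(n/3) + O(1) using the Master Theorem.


a=8, b=3, c=0. log_3(8)=1.893 > c=0. Case 1: O(n^log_b(a)) = O(n^1.893)
Complexity: O(n^1.893)


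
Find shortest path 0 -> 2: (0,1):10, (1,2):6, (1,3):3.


Dijkstra from 0:
Distances: {0: 0, 1: 10, 2: 16, 3: 13}
Shortest distance to 2 = 16, path = [0, 1, 2]


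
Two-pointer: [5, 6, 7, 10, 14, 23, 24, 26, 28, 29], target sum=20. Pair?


Two pointers: lo=0, hi=9
Found pair: (6, 14) summing to 20


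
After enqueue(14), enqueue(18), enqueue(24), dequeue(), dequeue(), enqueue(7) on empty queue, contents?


enqueue(14) -> [14]
enqueue(18) -> [14, 18]
enqueue(24) -> [14, 18, 24]
dequeue() returns 14 -> [18, 24]
dequeue() returns 18 -> [24]
enqueue(7) -> [24, 7]
Final queue (front to back): [24, 7]


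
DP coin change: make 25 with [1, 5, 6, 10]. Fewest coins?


dp[0]=0; dp[i]=1+min(dp[i-c] for c in coins)
...dp[20]=2, dp[21]=3, dp[22]=3, dp[23]=4, dp[24]=4, dp[25]=3
Minimum coins for 25 = 3


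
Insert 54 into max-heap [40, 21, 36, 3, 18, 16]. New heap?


Append 54: [40, 21, 36, 3, 18, 16, 54]
Bubble up: swap idx 6(54) with idx 2(36); swap idx 2(54) with idx 0(40)
Result: [54, 21, 40, 3, 18, 16, 36]


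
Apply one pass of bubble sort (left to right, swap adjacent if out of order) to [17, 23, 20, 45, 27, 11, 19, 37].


After one pass: [17, 20, 23, 27, 11, 19, 37, 45]


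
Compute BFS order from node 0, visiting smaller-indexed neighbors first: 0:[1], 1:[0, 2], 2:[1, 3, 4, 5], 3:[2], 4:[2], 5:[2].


BFS queue: start with [0]
Visit order: [0, 1, 2, 3, 4, 5]


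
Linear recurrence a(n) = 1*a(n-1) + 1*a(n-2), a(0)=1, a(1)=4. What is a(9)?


Build bottom-up:
...a(7)=60, a(8)=97, a(9)=1*97+1*60=157


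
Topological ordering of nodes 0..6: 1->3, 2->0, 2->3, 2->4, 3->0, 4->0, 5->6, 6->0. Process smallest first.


Kahn's algorithm, process smallest node first
Order: [1, 2, 3, 4, 5, 6, 0]


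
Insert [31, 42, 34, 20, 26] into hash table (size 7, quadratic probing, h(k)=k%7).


Insertions: 31->slot 3; 42->slot 0; 34->slot 6; 20->slot 1; 26->slot 5
Table: [42, 20, None, 31, None, 26, 34]


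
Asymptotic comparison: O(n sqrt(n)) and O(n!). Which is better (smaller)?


n^1.5 grows slower than factorial
O(n sqrt(n)) is asymptotically smaller; O(n!) grows faster


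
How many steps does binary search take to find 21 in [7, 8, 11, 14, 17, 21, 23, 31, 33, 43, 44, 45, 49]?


Search for 21:
[0,12] mid=6 arr[6]=23
[0,5] mid=2 arr[2]=11
[3,5] mid=4 arr[4]=17
[5,5] mid=5 arr[5]=21
Total: 4 comparisons


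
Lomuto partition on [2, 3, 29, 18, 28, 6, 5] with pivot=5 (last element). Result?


Elements <= 5 go left of pivot.
Result: [2, 3, 5, 18, 28, 6, 29], pivot at index 2


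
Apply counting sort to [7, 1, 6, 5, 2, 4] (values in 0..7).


Count array: [0, 1, 1, 0, 1, 1, 1, 1]
Reconstruct: [1, 2, 4, 5, 6, 7]


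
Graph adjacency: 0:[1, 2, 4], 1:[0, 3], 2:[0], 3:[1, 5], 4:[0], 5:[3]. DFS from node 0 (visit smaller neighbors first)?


DFS stack-based: start with [0]
Visit order: [0, 1, 3, 5, 2, 4]


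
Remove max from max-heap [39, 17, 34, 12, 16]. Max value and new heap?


Max = 39
Replace root with last, heapify down
Resulting heap: [34, 17, 16, 12]


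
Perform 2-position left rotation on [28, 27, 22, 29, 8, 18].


Left rotate by 2: [22, 29, 8, 18, 28, 27]


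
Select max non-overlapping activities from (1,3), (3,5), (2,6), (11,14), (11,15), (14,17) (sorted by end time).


Greedy: pick earliest-ending, then skip overlaps.
Selected (4 activities): [(1, 3), (3, 5), (11, 14), (14, 17)]


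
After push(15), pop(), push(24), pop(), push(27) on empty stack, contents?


push(15) -> [15]
pop() returns 15 -> []
push(24) -> [24]
pop() returns 24 -> []
push(27) -> [27]
Final stack (bottom to top): [27]


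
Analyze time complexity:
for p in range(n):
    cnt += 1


Per nesting level: O(n) = O(n)
Complexity: O(n)


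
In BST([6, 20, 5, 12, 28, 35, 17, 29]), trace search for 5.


BST root = 6
Search for 5: compare at each node
Path: [6, 5]


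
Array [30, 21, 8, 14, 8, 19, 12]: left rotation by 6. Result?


Left rotate by 6: [12, 30, 21, 8, 14, 8, 19]


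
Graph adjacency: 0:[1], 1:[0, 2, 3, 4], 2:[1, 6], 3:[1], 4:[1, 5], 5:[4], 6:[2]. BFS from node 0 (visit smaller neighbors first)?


BFS queue: start with [0]
Visit order: [0, 1, 2, 3, 4, 6, 5]


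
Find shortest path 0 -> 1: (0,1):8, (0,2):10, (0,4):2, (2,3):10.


Dijkstra from 0:
Distances: {0: 0, 1: 8, 2: 10, 3: 20, 4: 2}
Shortest distance to 1 = 8, path = [0, 1]


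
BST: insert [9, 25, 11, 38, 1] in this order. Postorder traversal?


Root = 9; build tree by BST insertion.
Postorder traversal: [1, 11, 38, 25, 9]


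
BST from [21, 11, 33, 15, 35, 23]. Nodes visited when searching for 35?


BST root = 21
Search for 35: compare at each node
Path: [21, 33, 35]


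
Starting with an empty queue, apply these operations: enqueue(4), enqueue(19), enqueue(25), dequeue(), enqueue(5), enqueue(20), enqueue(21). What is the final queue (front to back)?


enqueue(4) -> [4]
enqueue(19) -> [4, 19]
enqueue(25) -> [4, 19, 25]
dequeue() returns 4 -> [19, 25]
enqueue(5) -> [19, 25, 5]
enqueue(20) -> [19, 25, 5, 20]
enqueue(21) -> [19, 25, 5, 20, 21]
Final queue (front to back): [19, 25, 5, 20, 21]


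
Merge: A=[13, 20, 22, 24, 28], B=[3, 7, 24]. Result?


Compare heads, take smaller each step.
Merged: [3, 7, 13, 20, 22, 24, 24, 28]


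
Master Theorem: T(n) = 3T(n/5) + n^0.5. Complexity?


a=3, b=5, c=0.5. log_5(3)=0.683 > c=0.5. Case 1: O(n^log_b(a)) = O(n^0.683)
Complexity: O(n^0.683)


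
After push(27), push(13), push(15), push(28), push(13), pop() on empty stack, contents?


push(27) -> [27]
push(13) -> [27, 13]
push(15) -> [27, 13, 15]
push(28) -> [27, 13, 15, 28]
push(13) -> [27, 13, 15, 28, 13]
pop() returns 13 -> [27, 13, 15, 28]
Final stack (bottom to top): [27, 13, 15, 28]


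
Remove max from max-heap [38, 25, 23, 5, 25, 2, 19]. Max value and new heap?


Max = 38
Replace root with last, heapify down
Resulting heap: [25, 25, 23, 5, 19, 2]


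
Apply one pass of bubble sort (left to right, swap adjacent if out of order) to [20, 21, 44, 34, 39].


After one pass: [20, 21, 34, 39, 44]


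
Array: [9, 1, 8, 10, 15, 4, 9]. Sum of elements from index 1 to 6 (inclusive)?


Prefix sums: [0, 9, 10, 18, 28, 43, 47, 56]
Sum[1..6] = prefix[7] - prefix[1] = 56 - 9 = 47


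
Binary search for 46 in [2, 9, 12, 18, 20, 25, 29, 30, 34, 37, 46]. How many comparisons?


Search for 46:
[0,10] mid=5 arr[5]=25
[6,10] mid=8 arr[8]=34
[9,10] mid=9 arr[9]=37
[10,10] mid=10 arr[10]=46
Total: 4 comparisons


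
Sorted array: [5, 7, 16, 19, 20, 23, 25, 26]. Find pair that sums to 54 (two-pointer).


Two pointers: lo=0, hi=7
No pair sums to 54


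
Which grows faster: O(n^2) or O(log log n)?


double-logarithmic grows slower than quadratic
O(log log n) is asymptotically smaller; O(n^2) grows faster


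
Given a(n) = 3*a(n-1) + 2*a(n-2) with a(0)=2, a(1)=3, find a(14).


Build bottom-up:
...a(12)=4165553, a(13)=14835837, a(14)=3*14835837+2*4165553=52838617


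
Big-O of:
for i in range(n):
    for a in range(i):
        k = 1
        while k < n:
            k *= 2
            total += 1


Per nesting level: O(n) * O(n) [triangular over i] * O(log n) = O(n^2 log n)
Complexity: O(n^2 log n)


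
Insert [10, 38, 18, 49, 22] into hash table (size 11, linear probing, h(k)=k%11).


Insertions: 10->slot 10; 38->slot 5; 18->slot 7; 49->slot 6; 22->slot 0
Table: [22, None, None, None, None, 38, 49, 18, None, None, 10]


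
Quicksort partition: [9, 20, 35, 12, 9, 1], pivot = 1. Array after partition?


Elements <= 1 go left of pivot.
Result: [1, 20, 35, 12, 9, 9], pivot at index 0


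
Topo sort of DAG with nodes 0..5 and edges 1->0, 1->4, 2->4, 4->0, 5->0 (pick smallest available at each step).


Kahn's algorithm, process smallest node first
Order: [1, 2, 3, 4, 5, 0]


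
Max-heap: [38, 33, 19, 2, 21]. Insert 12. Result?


Append 12: [38, 33, 19, 2, 21, 12]
Bubble up: no swaps needed
Result: [38, 33, 19, 2, 21, 12]


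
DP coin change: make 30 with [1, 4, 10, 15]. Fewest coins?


dp[0]=0; dp[i]=1+min(dp[i-c] for c in coins)
...dp[25]=2, dp[26]=3, dp[27]=4, dp[28]=4, dp[29]=3, dp[30]=2
Minimum coins for 30 = 2


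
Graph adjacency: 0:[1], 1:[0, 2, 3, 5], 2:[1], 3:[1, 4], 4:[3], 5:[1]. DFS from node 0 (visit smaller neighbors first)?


DFS stack-based: start with [0]
Visit order: [0, 1, 2, 3, 4, 5]


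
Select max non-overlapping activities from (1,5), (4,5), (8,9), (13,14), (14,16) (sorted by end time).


Greedy: pick earliest-ending, then skip overlaps.
Selected (4 activities): [(1, 5), (8, 9), (13, 14), (14, 16)]


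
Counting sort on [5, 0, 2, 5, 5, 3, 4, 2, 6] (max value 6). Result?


Count array: [1, 0, 2, 1, 1, 3, 1]
Reconstruct: [0, 2, 2, 3, 4, 5, 5, 5, 6]


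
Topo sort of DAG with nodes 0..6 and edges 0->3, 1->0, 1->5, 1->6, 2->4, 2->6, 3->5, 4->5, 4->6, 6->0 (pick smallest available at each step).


Kahn's algorithm, process smallest node first
Order: [1, 2, 4, 6, 0, 3, 5]


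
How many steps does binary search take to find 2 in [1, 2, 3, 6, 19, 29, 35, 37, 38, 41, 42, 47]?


Search for 2:
[0,11] mid=5 arr[5]=29
[0,4] mid=2 arr[2]=3
[0,1] mid=0 arr[0]=1
[1,1] mid=1 arr[1]=2
Total: 4 comparisons


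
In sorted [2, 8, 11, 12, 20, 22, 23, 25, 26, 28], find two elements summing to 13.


Two pointers: lo=0, hi=9
Found pair: (2, 11) summing to 13


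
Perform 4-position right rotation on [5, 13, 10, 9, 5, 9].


Right rotate by 4: [10, 9, 5, 9, 5, 13]


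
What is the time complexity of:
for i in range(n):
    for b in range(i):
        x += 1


Per nesting level: O(n) * O(n) [triangular over i] = O(n^2)
Complexity: O(n^2)


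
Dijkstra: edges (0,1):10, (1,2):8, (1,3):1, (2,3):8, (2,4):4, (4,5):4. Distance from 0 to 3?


Dijkstra from 0:
Distances: {0: 0, 1: 10, 2: 18, 3: 11, 4: 22, 5: 26}
Shortest distance to 3 = 11, path = [0, 1, 3]


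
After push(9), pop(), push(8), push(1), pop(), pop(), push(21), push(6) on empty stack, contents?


push(9) -> [9]
pop() returns 9 -> []
push(8) -> [8]
push(1) -> [8, 1]
pop() returns 1 -> [8]
pop() returns 8 -> []
push(21) -> [21]
push(6) -> [21, 6]
Final stack (bottom to top): [21, 6]


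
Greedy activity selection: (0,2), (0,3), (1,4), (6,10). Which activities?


Greedy: pick earliest-ending, then skip overlaps.
Selected (2 activities): [(0, 2), (6, 10)]


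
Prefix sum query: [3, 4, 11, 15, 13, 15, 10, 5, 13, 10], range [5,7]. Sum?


Prefix sums: [0, 3, 7, 18, 33, 46, 61, 71, 76, 89, 99]
Sum[5..7] = prefix[8] - prefix[5] = 76 - 46 = 30


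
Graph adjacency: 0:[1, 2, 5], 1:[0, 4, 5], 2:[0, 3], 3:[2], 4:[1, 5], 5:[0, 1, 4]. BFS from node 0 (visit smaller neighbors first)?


BFS queue: start with [0]
Visit order: [0, 1, 2, 5, 4, 3]


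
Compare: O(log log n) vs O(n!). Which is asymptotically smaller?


double-logarithmic grows slower than factorial
O(log log n) is asymptotically smaller; O(n!) grows faster


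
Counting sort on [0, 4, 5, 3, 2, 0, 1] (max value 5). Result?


Count array: [2, 1, 1, 1, 1, 1]
Reconstruct: [0, 0, 1, 2, 3, 4, 5]


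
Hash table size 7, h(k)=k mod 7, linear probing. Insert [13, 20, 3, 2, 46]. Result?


Insertions: 13->slot 6; 20->slot 0; 3->slot 3; 2->slot 2; 46->slot 4
Table: [20, None, 2, 3, 46, None, 13]


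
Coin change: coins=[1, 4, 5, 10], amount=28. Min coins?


dp[0]=0; dp[i]=1+min(dp[i-c] for c in coins)
...dp[23]=4, dp[24]=3, dp[25]=3, dp[26]=4, dp[27]=5, dp[28]=4
Minimum coins for 28 = 4


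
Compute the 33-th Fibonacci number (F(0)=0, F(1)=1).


F(n)=F(n-1)+F(n-2)
...F(31)=1346269, F(32)=2178309, F(33)=3524578


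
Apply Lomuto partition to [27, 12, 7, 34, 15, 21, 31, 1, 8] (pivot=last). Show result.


Elements <= 8 go left of pivot.
Result: [7, 1, 8, 34, 15, 21, 31, 12, 27], pivot at index 2


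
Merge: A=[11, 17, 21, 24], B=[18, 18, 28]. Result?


Compare heads, take smaller each step.
Merged: [11, 17, 18, 18, 21, 24, 28]


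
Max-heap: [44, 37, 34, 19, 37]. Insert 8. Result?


Append 8: [44, 37, 34, 19, 37, 8]
Bubble up: no swaps needed
Result: [44, 37, 34, 19, 37, 8]


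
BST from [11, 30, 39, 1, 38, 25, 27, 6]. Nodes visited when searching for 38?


BST root = 11
Search for 38: compare at each node
Path: [11, 30, 39, 38]


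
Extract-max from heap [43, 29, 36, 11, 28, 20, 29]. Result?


Max = 43
Replace root with last, heapify down
Resulting heap: [36, 29, 29, 11, 28, 20]


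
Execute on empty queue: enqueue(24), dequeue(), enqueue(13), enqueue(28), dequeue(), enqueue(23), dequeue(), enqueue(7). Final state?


enqueue(24) -> [24]
dequeue() returns 24 -> []
enqueue(13) -> [13]
enqueue(28) -> [13, 28]
dequeue() returns 13 -> [28]
enqueue(23) -> [28, 23]
dequeue() returns 28 -> [23]
enqueue(7) -> [23, 7]
Final queue (front to back): [23, 7]


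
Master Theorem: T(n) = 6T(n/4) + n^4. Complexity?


a=6, b=4, c=4. log_4(6)=1.292 < c=4. Case 3: O(n^c) = O(n^4)
Complexity: O(n^4)


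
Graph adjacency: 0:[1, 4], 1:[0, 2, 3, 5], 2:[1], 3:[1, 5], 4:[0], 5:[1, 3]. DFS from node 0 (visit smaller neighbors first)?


DFS stack-based: start with [0]
Visit order: [0, 1, 2, 3, 5, 4]


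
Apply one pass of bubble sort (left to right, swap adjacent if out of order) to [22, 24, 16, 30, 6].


After one pass: [22, 16, 24, 6, 30]


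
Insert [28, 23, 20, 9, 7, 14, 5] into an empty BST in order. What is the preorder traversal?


Root = 28; build tree by BST insertion.
Preorder traversal: [28, 23, 20, 9, 7, 5, 14]


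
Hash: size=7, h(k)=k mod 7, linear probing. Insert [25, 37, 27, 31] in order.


Insertions: 25->slot 4; 37->slot 2; 27->slot 6; 31->slot 3
Table: [None, None, 37, 31, 25, None, 27]


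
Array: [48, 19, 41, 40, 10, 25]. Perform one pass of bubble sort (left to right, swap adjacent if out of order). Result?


After one pass: [19, 41, 40, 10, 25, 48]


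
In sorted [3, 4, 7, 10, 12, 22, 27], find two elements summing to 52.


Two pointers: lo=0, hi=6
No pair sums to 52


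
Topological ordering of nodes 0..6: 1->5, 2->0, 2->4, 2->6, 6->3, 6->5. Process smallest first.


Kahn's algorithm, process smallest node first
Order: [1, 2, 0, 4, 6, 3, 5]


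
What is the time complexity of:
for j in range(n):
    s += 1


Per nesting level: O(n) = O(n)
Complexity: O(n)


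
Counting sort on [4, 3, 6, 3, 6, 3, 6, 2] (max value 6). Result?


Count array: [0, 0, 1, 3, 1, 0, 3]
Reconstruct: [2, 3, 3, 3, 4, 6, 6, 6]


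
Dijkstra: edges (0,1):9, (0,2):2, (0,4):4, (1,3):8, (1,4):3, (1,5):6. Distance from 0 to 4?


Dijkstra from 0:
Distances: {0: 0, 1: 7, 2: 2, 3: 15, 4: 4, 5: 13}
Shortest distance to 4 = 4, path = [0, 4]


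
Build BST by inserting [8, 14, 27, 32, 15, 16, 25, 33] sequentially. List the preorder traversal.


Root = 8; build tree by BST insertion.
Preorder traversal: [8, 14, 27, 15, 16, 25, 32, 33]


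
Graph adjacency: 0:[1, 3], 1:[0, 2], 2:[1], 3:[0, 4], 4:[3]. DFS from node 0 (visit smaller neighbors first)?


DFS stack-based: start with [0]
Visit order: [0, 1, 2, 3, 4]


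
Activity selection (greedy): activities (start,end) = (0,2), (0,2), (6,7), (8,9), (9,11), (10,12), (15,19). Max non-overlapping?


Greedy: pick earliest-ending, then skip overlaps.
Selected (5 activities): [(0, 2), (6, 7), (8, 9), (9, 11), (15, 19)]


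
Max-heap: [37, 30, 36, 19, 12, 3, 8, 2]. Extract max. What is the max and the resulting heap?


Max = 37
Replace root with last, heapify down
Resulting heap: [36, 30, 8, 19, 12, 3, 2]


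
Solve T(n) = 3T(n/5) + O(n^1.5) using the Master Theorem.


a=3, b=5, c=1.5. log_5(3)=0.683 < c=1.5. Case 3: O(n^c) = O(n^1.500)
Complexity: O(n^1.500)


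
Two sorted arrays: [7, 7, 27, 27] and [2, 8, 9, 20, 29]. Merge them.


Compare heads, take smaller each step.
Merged: [2, 7, 7, 8, 9, 20, 27, 27, 29]


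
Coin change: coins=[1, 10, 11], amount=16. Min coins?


dp[0]=0; dp[i]=1+min(dp[i-c] for c in coins)
...dp[11]=1, dp[12]=2, dp[13]=3, dp[14]=4, dp[15]=5, dp[16]=6
Minimum coins for 16 = 6


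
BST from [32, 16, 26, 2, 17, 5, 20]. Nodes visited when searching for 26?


BST root = 32
Search for 26: compare at each node
Path: [32, 16, 26]


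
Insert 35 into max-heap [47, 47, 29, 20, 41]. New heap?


Append 35: [47, 47, 29, 20, 41, 35]
Bubble up: swap idx 5(35) with idx 2(29)
Result: [47, 47, 35, 20, 41, 29]


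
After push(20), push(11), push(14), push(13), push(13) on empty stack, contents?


push(20) -> [20]
push(11) -> [20, 11]
push(14) -> [20, 11, 14]
push(13) -> [20, 11, 14, 13]
push(13) -> [20, 11, 14, 13, 13]
Final stack (bottom to top): [20, 11, 14, 13, 13]


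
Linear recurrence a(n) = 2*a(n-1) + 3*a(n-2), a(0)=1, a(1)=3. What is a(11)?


Build bottom-up:
...a(9)=19683, a(10)=59049, a(11)=2*59049+3*19683=177147


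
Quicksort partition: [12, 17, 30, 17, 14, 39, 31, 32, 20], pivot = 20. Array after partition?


Elements <= 20 go left of pivot.
Result: [12, 17, 17, 14, 20, 39, 31, 32, 30], pivot at index 4


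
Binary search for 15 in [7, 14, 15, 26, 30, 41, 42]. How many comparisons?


Search for 15:
[0,6] mid=3 arr[3]=26
[0,2] mid=1 arr[1]=14
[2,2] mid=2 arr[2]=15
Total: 3 comparisons


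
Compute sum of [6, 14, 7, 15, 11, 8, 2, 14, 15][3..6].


Prefix sums: [0, 6, 20, 27, 42, 53, 61, 63, 77, 92]
Sum[3..6] = prefix[7] - prefix[3] = 63 - 27 = 36


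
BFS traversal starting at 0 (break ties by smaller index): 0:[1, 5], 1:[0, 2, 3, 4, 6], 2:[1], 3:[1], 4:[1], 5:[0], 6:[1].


BFS queue: start with [0]
Visit order: [0, 1, 5, 2, 3, 4, 6]


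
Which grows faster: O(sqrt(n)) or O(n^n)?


sublinear grows slower than n^n
O(sqrt(n)) is asymptotically smaller; O(n^n) grows faster


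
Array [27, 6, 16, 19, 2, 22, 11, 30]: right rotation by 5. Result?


Right rotate by 5: [19, 2, 22, 11, 30, 27, 6, 16]


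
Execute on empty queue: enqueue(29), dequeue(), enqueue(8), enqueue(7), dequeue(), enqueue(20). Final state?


enqueue(29) -> [29]
dequeue() returns 29 -> []
enqueue(8) -> [8]
enqueue(7) -> [8, 7]
dequeue() returns 8 -> [7]
enqueue(20) -> [7, 20]
Final queue (front to back): [7, 20]


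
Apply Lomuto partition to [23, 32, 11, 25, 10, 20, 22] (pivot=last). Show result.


Elements <= 22 go left of pivot.
Result: [11, 10, 20, 22, 32, 23, 25], pivot at index 3


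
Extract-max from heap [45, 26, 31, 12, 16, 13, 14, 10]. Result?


Max = 45
Replace root with last, heapify down
Resulting heap: [31, 26, 14, 12, 16, 13, 10]
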